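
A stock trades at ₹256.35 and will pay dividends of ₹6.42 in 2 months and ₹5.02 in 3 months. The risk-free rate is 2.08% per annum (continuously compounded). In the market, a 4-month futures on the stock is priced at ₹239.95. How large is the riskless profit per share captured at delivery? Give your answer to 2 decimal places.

PV(dividends) I = 6.42·e^(−0.0208·2/12) + 5.02·e^(−0.0208·3/12) = 11.3917
Fair futures F* = (S − I)·e^(rT) = (256.35 − 11.3917)·e^0.006933 = 244.9583 × 1.006957 = 246.6625
Market ₹239.95 < fair 246.6625: forward underpriced → reverse cash-and-carry (short the stock, invest proceeds at r, pay the dividends, go long the forward).
Profit at T = |F_mkt − F*| = |239.95 − 246.6625| = ₹6.71 per share

₹6.71 per share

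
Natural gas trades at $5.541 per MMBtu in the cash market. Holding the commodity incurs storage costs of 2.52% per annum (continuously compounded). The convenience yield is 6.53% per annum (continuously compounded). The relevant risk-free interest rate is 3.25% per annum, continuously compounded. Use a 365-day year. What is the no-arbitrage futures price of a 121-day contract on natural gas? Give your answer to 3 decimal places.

$5.527 per MMBtu

Net carry = r + u − y = 0.0325 + 0.0252 − 0.0653 = -0.0076
F = S·e^((r+u−y)T) = 5.541 · e^(-0.0076 × 121/365) = 5.541 · e^-0.002519
= 5.541 × 0.997484 = $5.527 per MMBtu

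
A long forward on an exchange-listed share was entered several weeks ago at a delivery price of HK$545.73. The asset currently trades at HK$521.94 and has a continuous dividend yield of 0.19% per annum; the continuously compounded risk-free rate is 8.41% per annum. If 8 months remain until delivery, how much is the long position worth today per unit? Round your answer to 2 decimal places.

Current fair forward for the remaining 8 months: F = S·e^((r − q)·T), (r − q) = 0.0841 − 0.0019 = 0.0822
F = 521.94 · e^(0.0822 × 8/12) = 521.94 × 1.056329 = 551.3404
Value of long forward = (F − K)·e^(−rT) = (551.3404 − 545.73) · e^(−0.0841·8/12)
= 5.6104 × 0.945476 = 5.30

HK$5.30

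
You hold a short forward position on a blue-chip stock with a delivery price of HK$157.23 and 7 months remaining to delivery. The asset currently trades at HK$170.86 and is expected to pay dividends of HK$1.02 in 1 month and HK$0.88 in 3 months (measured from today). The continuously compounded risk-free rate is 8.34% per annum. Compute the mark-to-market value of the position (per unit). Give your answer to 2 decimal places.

-HK$19.22

PV(remaining dividends) I = 1.02·e^(−0.0834·1/12) + 0.88·e^(−0.0834·3/12) = 1.8748
Current forward F = (S − I)·e^(rT) = (170.86 − 1.8748)·e^(0.0834·7/12) = 168.9852 × 1.049853 = 177.4096
Value (long) = (F − K)·e^(−rT) = (177.4096 − 157.23) × 0.952514 = 19.2214
Short position value = −(long value) = -HK$19.22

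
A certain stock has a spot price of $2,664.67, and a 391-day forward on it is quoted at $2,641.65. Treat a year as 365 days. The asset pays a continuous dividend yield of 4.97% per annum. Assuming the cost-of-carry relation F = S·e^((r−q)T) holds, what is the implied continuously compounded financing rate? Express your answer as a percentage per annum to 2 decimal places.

4.16%

From F = S·e^((r−q)T): (r − q) = ln(F/S)/T
ln(2641.65/2664.67) = ln(0.991361) = -0.008677
(r − q) = -0.008677 / (391/365) = -0.008100
r = ln(F/S)/T + q = -0.008100 + 0.0497 = 0.041600
r = 4.16%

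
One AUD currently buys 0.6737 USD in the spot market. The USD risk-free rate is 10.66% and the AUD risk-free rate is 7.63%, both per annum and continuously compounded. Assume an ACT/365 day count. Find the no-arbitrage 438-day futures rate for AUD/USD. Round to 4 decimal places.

0.6986

F = S·e^((r_USD − r_AUD)T) = 0.6737 · e^((0.1066 − 0.0763) × 438/365)
= 0.6737 · e^0.036360 = 0.6737 × 1.037029
F = 0.6986 USD per AUD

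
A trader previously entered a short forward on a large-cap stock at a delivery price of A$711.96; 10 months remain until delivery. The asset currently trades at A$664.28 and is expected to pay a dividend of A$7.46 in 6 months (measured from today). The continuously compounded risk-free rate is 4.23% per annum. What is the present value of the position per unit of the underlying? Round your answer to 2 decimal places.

PV(remaining dividends) I = 7.46·e^(−0.0423·6/12) = 7.3039
Current forward F = (S − I)·e^(rT) = (664.28 − 7.3039)·e^(0.0423·10/12) = 656.9761 × 1.035879 = 680.5477
Value (long) = (F − K)·e^(−rT) = (680.5477 − 711.96) × 0.965364 = -30.3243
Short position value = −(long value) = A$30.32

A$30.32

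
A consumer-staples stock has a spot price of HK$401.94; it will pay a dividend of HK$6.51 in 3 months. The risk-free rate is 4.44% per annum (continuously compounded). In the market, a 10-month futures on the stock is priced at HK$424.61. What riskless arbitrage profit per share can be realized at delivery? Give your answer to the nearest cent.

HK$14.20 per share

PV(dividends) I = 6.51·e^(−0.0444·3/12) = 6.4381
Fair futures F* = (S − I)·e^(rT) = (401.94 − 6.4381)·e^0.037000 = 395.5019 × 1.037693 = 410.4096
Market HK$424.61 > fair 410.4096: forward overpriced → cash-and-carry (borrow at r, buy the stock and collect the dividends, short the forward).
Profit at T = |F_mkt − F*| = |424.61 − 410.4096| = HK$14.20 per share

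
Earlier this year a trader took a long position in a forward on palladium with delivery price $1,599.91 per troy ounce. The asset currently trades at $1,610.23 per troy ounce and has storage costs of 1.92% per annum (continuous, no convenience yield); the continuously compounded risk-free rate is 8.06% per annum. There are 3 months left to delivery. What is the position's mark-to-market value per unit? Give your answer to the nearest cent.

Current fair forward for the remaining 3 months: F = S·e^((r + u)·T), (r + u) = 0.0806 + 0.0192 = 0.0998
F = 1610.23 · e^(0.0998 × 3/12) = 1610.23 × 1.02526386 = 1650.9106
Value of long forward = (F − K)·e^(−rT) = (1650.9106 − 1599.91) · e^(−0.0806·3/12)
= 51.0006 × 0.98005165 = 49.98

$49.98 per troy ounce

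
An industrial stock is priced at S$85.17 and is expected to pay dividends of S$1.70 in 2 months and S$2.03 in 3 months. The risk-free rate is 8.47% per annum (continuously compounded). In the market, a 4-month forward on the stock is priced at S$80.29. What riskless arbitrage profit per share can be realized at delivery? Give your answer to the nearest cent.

PV(dividends) I = 1.70·e^(−0.0847·2/12) + 2.03·e^(−0.0847·3/12) = 3.6636
Fair forward F* = (S − I)·e^(rT) = (85.17 − 3.6636)·e^0.028233 = 81.5064 × 1.028635 = 83.8403
Market S$80.29 < fair 83.8403: forward underpriced → reverse cash-and-carry (short the stock, invest proceeds at r, pay the dividends, go long the forward).
Profit at T = |F_mkt − F*| = |80.29 − 83.8403| = S$3.55 per share

S$3.55 per share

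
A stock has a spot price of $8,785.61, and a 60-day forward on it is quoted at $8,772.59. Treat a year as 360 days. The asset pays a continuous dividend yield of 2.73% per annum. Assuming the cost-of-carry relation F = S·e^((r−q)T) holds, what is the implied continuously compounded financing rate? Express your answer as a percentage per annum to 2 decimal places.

1.84%

From F = S·e^((r−q)T): (r − q) = ln(F/S)/T
ln(8772.59/8785.61) = ln(0.998518) = -0.001483
(r − q) = -0.001483 / (60/360) = -0.008898
r = ln(F/S)/T + q = -0.008898 + 0.0273 = 0.018402
r = 1.84%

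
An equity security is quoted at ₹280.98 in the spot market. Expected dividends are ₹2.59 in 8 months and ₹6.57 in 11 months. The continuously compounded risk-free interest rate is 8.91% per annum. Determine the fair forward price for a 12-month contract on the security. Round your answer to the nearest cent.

₹297.88

PV(dividends) I = 2.59·e^(−0.0891·8/12) + 6.57·e^(−0.0891·11/12)
I = 2.4406 + 6.0547 = 8.4953
F = (S − I)·e^(rT) = (280.98 − 8.4953) · e^(0.0891·12/12)
= 272.4847 · e^0.089100 = 272.4847 × 1.093190 = ₹297.88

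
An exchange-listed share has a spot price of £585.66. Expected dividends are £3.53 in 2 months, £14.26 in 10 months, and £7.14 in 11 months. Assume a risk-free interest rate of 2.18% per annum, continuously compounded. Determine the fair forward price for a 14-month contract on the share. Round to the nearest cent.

£575.60

PV(dividends) I = 3.53·e^(−0.0218·2/12) + 14.26·e^(−0.0218·10/12) + 7.14·e^(−0.0218·11/12)
I = 3.5172 + 14.0033 + 6.9987 = 24.5192
F = (S − I)·e^(rT) = (585.66 − 24.5192) · e^(0.0218·14/12)
= 561.1408 · e^0.025433 = 561.1408 × 1.025759 = £575.60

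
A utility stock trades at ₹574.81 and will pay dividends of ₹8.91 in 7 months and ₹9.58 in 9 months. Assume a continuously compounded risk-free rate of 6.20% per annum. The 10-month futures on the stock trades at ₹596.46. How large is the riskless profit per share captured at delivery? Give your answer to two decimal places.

PV(dividends) I = 8.91·e^(−0.0620·7/12) + 9.58·e^(−0.0620·9/12) = 17.7382
Fair futures F* = (S − I)·e^(rT) = (574.81 − 17.7382)·e^0.051667 = 557.0718 × 1.053025 = 586.6105
Market ₹596.46 > fair 586.6105: forward overpriced → cash-and-carry (borrow at r, buy the stock and collect the dividends, short the forward).
Profit at T = |F_mkt − F*| = |596.46 − 586.6105| = ₹9.85 per share

₹9.85 per share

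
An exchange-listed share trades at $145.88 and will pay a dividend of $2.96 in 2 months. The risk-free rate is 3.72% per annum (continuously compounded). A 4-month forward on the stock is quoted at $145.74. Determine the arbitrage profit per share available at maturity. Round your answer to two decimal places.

$1.02 per share

PV(dividends) I = 2.96·e^(−0.0372·2/12) = 2.9417
Fair forward F* = (S − I)·e^(rT) = (145.88 − 2.9417)·e^0.012400 = 142.9383 × 1.012477 = 144.7217
Market $145.74 > fair 144.7217: forward overpriced → cash-and-carry (borrow at r, buy the stock and collect the dividends, short the forward).
Profit at T = |F_mkt − F*| = |145.74 − 144.7217| = $1.02 per share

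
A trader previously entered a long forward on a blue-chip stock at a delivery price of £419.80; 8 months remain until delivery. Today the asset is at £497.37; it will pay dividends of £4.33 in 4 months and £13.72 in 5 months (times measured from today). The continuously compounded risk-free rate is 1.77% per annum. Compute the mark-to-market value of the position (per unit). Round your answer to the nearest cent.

PV(remaining dividends) I = 4.33·e^(−0.0177·4/12) + 13.72·e^(−0.0177·5/12) = 17.9237
Current forward F = (S − I)·e^(rT) = (497.37 − 17.9237)·e^(0.0177·8/12) = 479.4463 × 1.011870 = 485.1373
Value (long) = (F − K)·e^(−rT) = (485.1373 − 419.80) × 0.988269 = 64.5708
Value = £64.57

£64.57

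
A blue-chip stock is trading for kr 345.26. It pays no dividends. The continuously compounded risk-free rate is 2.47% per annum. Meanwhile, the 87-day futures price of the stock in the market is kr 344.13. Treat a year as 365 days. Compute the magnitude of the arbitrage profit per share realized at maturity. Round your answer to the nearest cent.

kr 3.17 per share

Fair futures: F* = S·e^(carry·T), with carry = r = 0.0247
F* = 345.26 · e^(0.0247 × 87/365) = 345.26 · e^0.005887 = 345.26 × 1.005904 = kr 347.2984
Market kr 344.13 < fair kr 347.2984: forward underpriced → reverse cash-and-carry (short spot, go long the forward).
At maturity, profit = |F_mkt − F*| = |344.13 − 347.2984| = kr 3.17 per share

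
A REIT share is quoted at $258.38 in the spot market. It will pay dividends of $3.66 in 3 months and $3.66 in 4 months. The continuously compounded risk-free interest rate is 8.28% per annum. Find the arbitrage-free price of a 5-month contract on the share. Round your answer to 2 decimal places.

PV(dividends) I = 3.66·e^(−0.0828·3/12) + 3.66·e^(−0.0828·4/12)
I = 3.5850 + 3.5604 = 7.1454
F = (S − I)·e^(rT) = (258.38 − 7.1454) · e^(0.0828·5/12)
= 251.2346 · e^0.034500 = 251.2346 × 1.035102 = $260.05

$260.05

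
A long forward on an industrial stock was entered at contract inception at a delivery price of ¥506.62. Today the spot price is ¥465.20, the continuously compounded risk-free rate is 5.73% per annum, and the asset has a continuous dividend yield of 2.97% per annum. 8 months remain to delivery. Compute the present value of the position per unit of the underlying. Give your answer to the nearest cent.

-¥31.55

Current fair forward for the remaining 8 months: F = S·e^((r − q)·T), (r − q) = 0.0573 − 0.0297 = 0.0276
F = 465.20 · e^(0.0276 × 8/12) = 465.20 × 1.018570 = 473.8388
Value of long forward = (F − K)·e^(−rT) = (473.8388 − 506.62) · e^(−0.0573·8/12)
= -32.7812 × 0.962520 = -31.55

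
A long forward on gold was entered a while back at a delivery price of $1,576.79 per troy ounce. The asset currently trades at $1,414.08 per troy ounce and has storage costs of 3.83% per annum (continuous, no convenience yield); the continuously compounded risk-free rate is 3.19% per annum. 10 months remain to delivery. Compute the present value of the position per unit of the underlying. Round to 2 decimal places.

Current fair forward for the remaining 10 months: F = S·e^((r + u)·T), (r + u) = 0.0319 + 0.0383 = 0.0702
F = 1414.08 · e^(0.0702 × 10/12) = 1414.08 × 1.06024499 = 1499.2712
Value of long forward = (F − K)·e^(−rT) = (1499.2712 − 1576.79) · e^(−0.0319·10/12)
= -77.5188 × 0.97376689 = -75.49

-$75.49 per troy ounce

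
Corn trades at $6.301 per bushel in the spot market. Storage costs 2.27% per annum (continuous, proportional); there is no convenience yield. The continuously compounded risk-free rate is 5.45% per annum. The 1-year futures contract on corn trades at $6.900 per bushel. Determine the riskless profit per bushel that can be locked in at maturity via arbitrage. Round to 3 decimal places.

$0.093 per bushel

Fair futures: F* = S·e^(carry·T), with carry = (r + u) = 0.0545 + 0.0227 = 0.0772
F* = 6.301 · e^(0.0772 × 1) = 6.301 · e^0.077200 = 6.301 × 1.080258 = $6.8067
Market $6.900 > fair $6.8067: forward overpriced → cash-and-carry (buy spot, short the forward).
At maturity, profit = |F_mkt − F*| = |6.900 − 6.8067| = $0.093 per bushel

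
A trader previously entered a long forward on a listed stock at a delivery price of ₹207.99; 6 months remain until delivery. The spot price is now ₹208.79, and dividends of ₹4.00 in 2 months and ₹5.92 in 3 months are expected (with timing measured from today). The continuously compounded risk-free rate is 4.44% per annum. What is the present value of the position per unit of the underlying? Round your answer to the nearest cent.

PV(remaining dividends) I = 4.00·e^(−0.0444·2/12) + 5.92·e^(−0.0444·3/12) = 9.8252
Current forward F = (S − I)·e^(rT) = (208.79 − 9.8252)·e^(0.0444·6/12) = 198.9648 × 1.022448 = 203.4312
Value (long) = (F − K)·e^(−rT) = (203.4312 − 207.99) × 0.978045 = -4.4587
Value = -₹4.46

-₹4.46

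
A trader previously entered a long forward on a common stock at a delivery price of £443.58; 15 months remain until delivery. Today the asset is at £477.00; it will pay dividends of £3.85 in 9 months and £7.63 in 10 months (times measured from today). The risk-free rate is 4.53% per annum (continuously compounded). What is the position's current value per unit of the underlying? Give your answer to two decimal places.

£46.77

PV(remaining dividends) I = 3.85·e^(−0.0453·9/12) + 7.63·e^(−0.0453·10/12) = 11.0687
Current forward F = (S − I)·e^(rT) = (477.00 − 11.0687)·e^(0.0453·15/12) = 465.9313 × 1.058259 = 493.0760
Value (long) = (F − K)·e^(−rT) = (493.0760 − 443.58) × 0.944948 = 46.7711
Value = £46.77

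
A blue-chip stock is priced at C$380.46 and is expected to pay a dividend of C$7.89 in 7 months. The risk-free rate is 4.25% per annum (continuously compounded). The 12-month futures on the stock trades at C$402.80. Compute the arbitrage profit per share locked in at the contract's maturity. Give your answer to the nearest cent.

C$13.85 per share

PV(dividends) I = 7.89·e^(−0.0425·7/12) = 7.6968
Fair futures F* = (S − I)·e^(rT) = (380.46 − 7.6968)·e^0.042500 = 372.7632 × 1.043416 = 388.9471
Market C$402.80 > fair 388.9471: forward overpriced → cash-and-carry (borrow at r, buy the stock and collect the dividends, short the forward).
Profit at T = |F_mkt − F*| = |402.80 − 388.9471| = C$13.85 per share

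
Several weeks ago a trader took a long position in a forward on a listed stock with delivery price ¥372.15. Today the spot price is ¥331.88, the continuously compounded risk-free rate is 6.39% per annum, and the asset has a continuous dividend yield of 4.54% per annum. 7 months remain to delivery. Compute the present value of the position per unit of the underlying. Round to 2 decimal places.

-¥35.33

Current fair forward for the remaining 7 months: F = S·e^((r − q)·T), (r − q) = 0.0639 − 0.0454 = 0.0185
F = 331.88 · e^(0.0185 × 7/12) = 331.88 × 1.010850 = 335.4809
Value of long forward = (F − K)·e^(−rT) = (335.4809 − 372.15) · e^(−0.0639·7/12)
= -36.6691 × 0.963411 = -35.33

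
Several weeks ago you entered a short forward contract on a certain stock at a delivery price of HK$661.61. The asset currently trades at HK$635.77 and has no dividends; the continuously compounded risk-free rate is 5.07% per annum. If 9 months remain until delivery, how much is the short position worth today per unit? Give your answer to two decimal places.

Current fair forward for the remaining 9 months: F = S·e^(r·T), r = 0.0507
F = 635.77 · e^(0.0507 × 9/12) = 635.77 × 1.038757 = 660.4105
Value of long forward = (F − K)·e^(−rT) = (660.4105 − 661.61) · e^(−0.0507·9/12)
= -1.1995 × 0.962689 = -1.15
Short position value = −(long value) = HK$1.15

HK$1.15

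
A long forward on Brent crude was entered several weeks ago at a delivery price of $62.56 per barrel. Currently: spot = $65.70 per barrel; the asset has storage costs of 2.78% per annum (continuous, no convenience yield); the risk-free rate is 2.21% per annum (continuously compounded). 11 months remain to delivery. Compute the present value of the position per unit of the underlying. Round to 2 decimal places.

$6.09 per barrel

Current fair forward for the remaining 11 months: F = S·e^((r + u)·T), (r + u) = 0.0221 + 0.0278 = 0.0499
F = 65.70 · e^(0.0499 × 11/12) = 65.70 × 1.046804 = 68.7750
Value of long forward = (F − K)·e^(−rT) = (68.7750 − 62.56) · e^(−0.0221·11/12)
= 6.2150 × 0.979945 = 6.09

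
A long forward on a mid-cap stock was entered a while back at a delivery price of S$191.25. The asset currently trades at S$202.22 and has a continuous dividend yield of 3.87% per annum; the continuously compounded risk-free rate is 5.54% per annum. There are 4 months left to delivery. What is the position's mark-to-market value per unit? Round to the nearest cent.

Current fair forward for the remaining 4 months: F = S·e^((r − q)·T), (r − q) = 0.0554 − 0.0387 = 0.0167
F = 202.22 · e^(0.0167 × 4/12) = 202.22 × 1.005582 = 203.3488
Value of long forward = (F − K)·e^(−rT) = (203.3488 − 191.25) · e^(−0.0554·4/12)
= 12.0988 × 0.981703 = 11.88

S$11.88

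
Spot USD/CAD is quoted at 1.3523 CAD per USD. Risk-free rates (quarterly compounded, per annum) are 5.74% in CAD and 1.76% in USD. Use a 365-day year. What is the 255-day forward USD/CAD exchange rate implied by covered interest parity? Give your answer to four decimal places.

By covered interest parity, F = S · (1+r_CAD/4)^(4T) / (1+r_USD/4)^(4T)
= 1.3523 × 1.040620 / 1.012344 = 1.3523 × 1.027931
F = 1.3901 CAD per USD

1.3901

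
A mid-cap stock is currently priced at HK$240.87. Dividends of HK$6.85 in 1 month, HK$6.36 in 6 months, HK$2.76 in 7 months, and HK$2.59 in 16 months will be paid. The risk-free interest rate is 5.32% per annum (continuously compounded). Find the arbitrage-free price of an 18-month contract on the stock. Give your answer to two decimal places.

PV(dividends) I = 6.85·e^(−0.0532·1/12) + 6.36·e^(−0.0532·6/12) + 2.76·e^(−0.0532·7/12) + 2.59·e^(−0.0532·16/12)
I = 6.8197 + 6.1931 + 2.6757 + 2.4126 = 18.1011
F = (S − I)·e^(rT) = (240.87 − 18.1011) · e^(0.0532·18/12)
= 222.7689 · e^0.079800 = 222.7689 × 1.083070 = HK$241.27

HK$241.27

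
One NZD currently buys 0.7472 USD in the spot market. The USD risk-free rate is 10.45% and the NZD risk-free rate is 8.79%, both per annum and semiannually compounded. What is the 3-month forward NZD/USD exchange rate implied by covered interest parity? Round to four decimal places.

By covered interest parity, F = S · (1+r_USD/2)^(2T) / (1+r_NZD/2)^(2T)
= 0.7472 × 1.025792 / 1.021739 = 0.7472 × 1.003967
F = 0.7502 USD per NZD

0.7502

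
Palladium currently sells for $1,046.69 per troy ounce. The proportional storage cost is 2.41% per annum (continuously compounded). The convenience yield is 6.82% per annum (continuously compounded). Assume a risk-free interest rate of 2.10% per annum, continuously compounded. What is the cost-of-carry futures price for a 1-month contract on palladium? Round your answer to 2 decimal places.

Net carry = r + u − y = 0.0210 + 0.0241 − 0.0682 = -0.0231
F = S·e^((r+u−y)T) = 1046.69 · e^(-0.0231 × 1/12) = 1046.69 · e^-0.00192500
= 1046.69 × 0.99807685 = $1,044.68 per troy ounce

$1,044.68 per troy ounce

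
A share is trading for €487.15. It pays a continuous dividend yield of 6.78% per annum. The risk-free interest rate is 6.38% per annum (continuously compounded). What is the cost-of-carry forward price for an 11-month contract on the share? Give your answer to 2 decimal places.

F = S·e^((r − q)T) = 487.15 · e^((0.0638 − 0.0678) × 11/12)
= 487.15 · e^-0.003667 = 487.15 × 0.996340
F = €485.37

€485.37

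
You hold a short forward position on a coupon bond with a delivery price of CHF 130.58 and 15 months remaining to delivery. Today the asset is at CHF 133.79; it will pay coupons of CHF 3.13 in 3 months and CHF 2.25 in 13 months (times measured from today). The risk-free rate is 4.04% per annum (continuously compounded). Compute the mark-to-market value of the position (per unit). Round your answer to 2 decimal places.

PV(remaining coupons) I = 3.13·e^(−0.0404·3/12) + 2.25·e^(−0.0404·13/12) = 5.2522
Current forward F = (S − I)·e^(rT) = (133.79 − 5.2522)·e^(0.0404·15/12) = 128.5378 × 1.051797 = 135.1957
Value (long) = (F − K)·e^(−rT) = (135.1957 − 130.58) × 0.950754 = 4.3884
Short position value = −(long value) = -CHF 4.39

-CHF 4.39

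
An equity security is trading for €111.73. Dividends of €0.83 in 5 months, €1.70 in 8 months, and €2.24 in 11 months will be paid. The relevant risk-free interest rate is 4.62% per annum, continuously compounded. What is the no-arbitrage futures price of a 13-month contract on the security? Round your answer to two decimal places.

€112.62

PV(dividends) I = 0.83·e^(−0.0462·5/12) + 1.70·e^(−0.0462·8/12) + 2.24·e^(−0.0462·11/12)
I = 0.8142 + 1.6484 + 2.1471 = 4.6097
F = (S − I)·e^(rT) = (111.73 − 4.6097) · e^(0.0462·13/12)
= 107.1203 · e^0.050050 = 107.1203 × 1.051324 = €112.62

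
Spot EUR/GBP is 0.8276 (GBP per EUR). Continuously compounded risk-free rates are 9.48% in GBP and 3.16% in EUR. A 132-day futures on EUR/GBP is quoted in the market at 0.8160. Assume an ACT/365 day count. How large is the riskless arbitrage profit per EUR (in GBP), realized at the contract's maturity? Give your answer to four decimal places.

Fair futures: F* = S·e^(carry·T), with carry = (r_GBP − r_EUR) = 0.0948 − 0.0316 = 0.0632
F* = 0.8276 · e^(0.0632 × 132/365) = 0.8276 · e^0.022856 = 0.8276 × 1.023119 = 0.8467
Market 0.8160 < fair 0.8467: forward underpriced → reverse cash-and-carry (short spot, go long the forward).
At maturity, profit = |F_mkt − F*| = |0.8160 − 0.8467| = 0.0307 per EUR (in GBP)

0.0307 per EUR (in GBP)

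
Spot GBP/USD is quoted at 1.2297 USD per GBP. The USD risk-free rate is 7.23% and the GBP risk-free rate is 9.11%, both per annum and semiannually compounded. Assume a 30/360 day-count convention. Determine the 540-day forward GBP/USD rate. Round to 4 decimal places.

By covered interest parity, F = S · (1+r_USD/2)^(2T) / (1+r_GBP/2)^(2T)
= 1.2297 × 1.112418 / 1.142969 = 1.2297 × 0.973270
F = 1.1968 USD per GBP

1.1968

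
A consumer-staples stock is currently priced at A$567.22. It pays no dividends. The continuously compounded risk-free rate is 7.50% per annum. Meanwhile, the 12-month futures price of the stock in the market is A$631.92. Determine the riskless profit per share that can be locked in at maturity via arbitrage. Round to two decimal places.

A$20.52 per share

Fair futures: F* = S·e^(carry·T), with carry = r = 0.0750
F* = 567.22 · e^(0.0750 × 12/12) = 567.22 · e^0.075000 = 567.22 × 1.077884 = A$611.3974
Market A$631.92 > fair A$611.3974: forward overpriced → cash-and-carry (buy spot, short the forward).
At maturity, profit = |F_mkt − F*| = |631.92 − 611.3974| = A$20.52 per share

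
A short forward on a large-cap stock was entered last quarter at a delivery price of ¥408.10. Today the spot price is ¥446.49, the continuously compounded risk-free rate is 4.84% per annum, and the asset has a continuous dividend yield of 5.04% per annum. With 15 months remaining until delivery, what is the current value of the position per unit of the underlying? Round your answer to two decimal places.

Current fair forward for the remaining 15 months: F = S·e^((r − q)·T), (r − q) = 0.0484 − 0.0504 = -0.0020
F = 446.49 · e^(-0.0020 × 15/12) = 446.49 × 0.997503 = 445.3751
Value of long forward = (F − K)·e^(−rT) = (445.3751 − 408.10) · e^(−0.0484·15/12)
= 37.2751 × 0.941294 = 35.09
Short position value = −(long value) = -¥35.09

-¥35.09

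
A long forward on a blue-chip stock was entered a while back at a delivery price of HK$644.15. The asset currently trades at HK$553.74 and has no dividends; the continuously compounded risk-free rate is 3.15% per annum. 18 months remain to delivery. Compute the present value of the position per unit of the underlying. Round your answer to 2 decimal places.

Current fair forward for the remaining 18 months: F = S·e^(r·T), r = 0.0315
F = 553.74 · e^(0.0315 × 18/12) = 553.74 × 1.048384 = 580.5322
Value of long forward = (F − K)·e^(−rT) = (580.5322 − 644.15) · e^(−0.0315·18/12)
= -63.6178 × 0.953849 = -60.68

-HK$60.68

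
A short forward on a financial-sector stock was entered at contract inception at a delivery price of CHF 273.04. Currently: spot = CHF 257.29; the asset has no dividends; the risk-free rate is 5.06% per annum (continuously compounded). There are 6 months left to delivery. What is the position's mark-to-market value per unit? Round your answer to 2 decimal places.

Current fair forward for the remaining 6 months: F = S·e^(r·T), r = 0.0506
F = 257.29 · e^(0.0506 × 6/12) = 257.29 × 1.025623 = 263.8825
Value of long forward = (F − K)·e^(−rT) = (263.8825 − 273.04) · e^(−0.0506·6/12)
= -9.1575 × 0.975017 = -8.93
Short position value = −(long value) = CHF 8.93

CHF 8.93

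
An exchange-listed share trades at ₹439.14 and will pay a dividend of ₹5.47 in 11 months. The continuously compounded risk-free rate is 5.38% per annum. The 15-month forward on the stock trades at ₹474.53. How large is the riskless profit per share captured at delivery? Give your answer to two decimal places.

₹10.41 per share

PV(dividends) I = 5.47·e^(−0.0538·11/12) = 5.2068
Fair forward F* = (S − I)·e^(rT) = (439.14 − 5.2068)·e^0.067250 = 433.9332 × 1.069563 = 464.1189
Market ₹474.53 > fair 464.1189: forward overpriced → cash-and-carry (borrow at r, buy the stock and collect the dividends, short the forward).
Profit at T = |F_mkt − F*| = |474.53 − 464.1189| = ₹10.41 per share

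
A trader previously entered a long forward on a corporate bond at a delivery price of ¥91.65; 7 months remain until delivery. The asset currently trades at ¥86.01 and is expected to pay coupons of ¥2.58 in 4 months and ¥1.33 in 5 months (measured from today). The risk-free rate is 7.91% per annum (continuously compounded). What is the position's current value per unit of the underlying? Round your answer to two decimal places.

-¥5.31

PV(remaining coupons) I = 2.58·e^(−0.0791·4/12) + 1.33·e^(−0.0791·5/12) = 3.7997
Current forward F = (S − I)·e^(rT) = (86.01 − 3.7997)·e^(0.0791·7/12) = 82.2103 × 1.047223 = 86.0925
Value (long) = (F − K)·e^(−rT) = (86.0925 − 91.65) × 0.954907 = -5.3069
Value = -¥5.31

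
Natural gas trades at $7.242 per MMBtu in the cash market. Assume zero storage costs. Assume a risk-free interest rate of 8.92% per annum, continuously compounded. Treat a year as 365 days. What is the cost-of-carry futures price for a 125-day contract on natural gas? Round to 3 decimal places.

$7.467 per MMBtu

F = S·e^(rT) = 7.242 · e^(0.0892 × 125/365) = 7.242 · e^0.030548
= 7.242 × 1.031019 = $7.467 per MMBtu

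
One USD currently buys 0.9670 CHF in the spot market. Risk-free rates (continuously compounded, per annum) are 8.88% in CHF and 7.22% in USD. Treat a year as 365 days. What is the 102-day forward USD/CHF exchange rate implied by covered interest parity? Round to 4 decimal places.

0.9715

F = S·e^((r_CHF − r_USD)T) = 0.9670 · e^((0.0888 − 0.0722) × 102/365)
= 0.9670 · e^0.004639 = 0.9670 × 1.004650
F = 0.9715 CHF per USD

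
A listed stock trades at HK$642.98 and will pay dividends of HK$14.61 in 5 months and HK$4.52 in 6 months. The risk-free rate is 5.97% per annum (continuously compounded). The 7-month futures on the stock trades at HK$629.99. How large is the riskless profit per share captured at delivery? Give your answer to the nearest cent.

HK$16.48 per share

PV(dividends) I = 14.61·e^(−0.0597·5/12) + 4.52·e^(−0.0597·6/12) = 18.6381
Fair futures F* = (S − I)·e^(rT) = (642.98 − 18.6381)·e^0.034825 = 624.3419 × 1.035438 = 646.4673
Market HK$629.99 < fair 646.4673: forward underpriced → reverse cash-and-carry (short the stock, invest proceeds at r, pay the dividends, go long the forward).
Profit at T = |F_mkt − F*| = |629.99 − 646.4673| = HK$16.48 per share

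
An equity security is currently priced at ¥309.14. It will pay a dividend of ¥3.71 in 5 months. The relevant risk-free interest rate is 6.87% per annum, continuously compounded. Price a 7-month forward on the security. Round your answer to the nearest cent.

PV(dividends) I = 3.71·e^(−0.0687·5/12)
I = 3.6053
F = (S − I)·e^(rT) = (309.14 − 3.6053) · e^(0.0687·7/12)
= 305.5347 · e^0.040075 = 305.5347 × 1.040889 = ¥318.03

¥318.03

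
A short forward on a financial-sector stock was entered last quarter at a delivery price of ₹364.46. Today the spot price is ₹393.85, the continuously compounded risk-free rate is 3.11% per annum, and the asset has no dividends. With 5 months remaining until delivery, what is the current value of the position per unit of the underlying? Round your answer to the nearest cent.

-₹34.08

Current fair forward for the remaining 5 months: F = S·e^(r·T), r = 0.0311
F = 393.85 · e^(0.0311 × 5/12) = 393.85 × 1.013043 = 398.9870
Value of long forward = (F − K)·e^(−rT) = (398.9870 − 364.46) · e^(−0.0311·5/12)
= 34.5270 × 0.987125 = 34.08
Short position value = −(long value) = -₹34.08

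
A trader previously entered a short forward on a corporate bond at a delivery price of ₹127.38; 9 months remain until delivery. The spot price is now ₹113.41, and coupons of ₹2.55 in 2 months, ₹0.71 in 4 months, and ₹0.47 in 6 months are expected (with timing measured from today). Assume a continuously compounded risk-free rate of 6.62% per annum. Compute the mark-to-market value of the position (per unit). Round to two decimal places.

PV(remaining coupons) I = 2.55·e^(−0.0662·2/12) + 0.71·e^(−0.0662·4/12) + 0.47·e^(−0.0662·6/12) = 3.6712
Current forward F = (S − I)·e^(rT) = (113.41 − 3.6712)·e^(0.0662·9/12) = 109.7388 × 1.050903 = 115.3248
Value (long) = (F − K)·e^(−rT) = (115.3248 − 127.38) × 0.951562 = -11.4713
Short position value = −(long value) = ₹11.47

₹11.47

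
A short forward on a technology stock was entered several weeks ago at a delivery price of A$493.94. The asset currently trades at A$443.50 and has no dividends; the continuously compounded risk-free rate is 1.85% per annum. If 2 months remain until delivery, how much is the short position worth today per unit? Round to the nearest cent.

A$48.92

Current fair forward for the remaining 2 months: F = S·e^(r·T), r = 0.0185
F = 443.50 · e^(0.0185 × 2/12) = 443.50 × 1.003088 = 444.8695
Value of long forward = (F − K)·e^(−rT) = (444.8695 − 493.94) · e^(−0.0185·2/12)
= -49.0705 × 0.996921 = -48.92
Short position value = −(long value) = A$48.92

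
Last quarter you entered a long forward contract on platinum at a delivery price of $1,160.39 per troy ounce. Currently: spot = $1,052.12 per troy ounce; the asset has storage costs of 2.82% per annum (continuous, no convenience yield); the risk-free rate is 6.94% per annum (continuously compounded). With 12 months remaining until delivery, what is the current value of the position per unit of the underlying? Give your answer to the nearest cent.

Current fair forward for the remaining 12 months: F = S·e^((r + u)·T), (r + u) = 0.0694 + 0.0282 = 0.0976
F = 1052.12 · e^(0.0976 × 12/12) = 1052.12 × 1.10252169 = 1159.9851
Value of long forward = (F − K)·e^(−rT) = (1159.9851 − 1160.39) · e^(−0.0694·12/12)
= -0.4049 × 0.93295342 = -0.38

-$0.38 per troy ounce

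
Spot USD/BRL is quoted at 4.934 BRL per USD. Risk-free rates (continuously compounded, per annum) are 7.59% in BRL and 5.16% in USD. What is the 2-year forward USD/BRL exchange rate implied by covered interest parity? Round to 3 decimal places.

5.180

F = S·e^((r_BRL − r_USD)T) = 4.934 · e^((0.0759 − 0.0516) × 2)
= 4.934 · e^0.048600 = 4.934 × 1.049800
F = 5.180 BRL per USD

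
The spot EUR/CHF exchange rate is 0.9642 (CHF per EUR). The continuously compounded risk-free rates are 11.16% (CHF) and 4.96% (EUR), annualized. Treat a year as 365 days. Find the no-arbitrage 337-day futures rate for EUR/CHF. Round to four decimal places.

F = S·e^((r_CHF − r_EUR)T) = 0.9642 · e^((0.1116 − 0.0496) × 337/365)
= 0.9642 · e^0.057244 = 0.9642 × 1.058914
F = 1.0210 CHF per EUR

1.0210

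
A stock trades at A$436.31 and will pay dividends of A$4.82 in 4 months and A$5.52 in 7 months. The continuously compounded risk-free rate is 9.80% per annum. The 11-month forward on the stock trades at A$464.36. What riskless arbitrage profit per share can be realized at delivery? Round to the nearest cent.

A$2.15 per share

PV(dividends) I = 4.82·e^(−0.0980·4/12) + 5.52·e^(−0.0980·7/12) = 9.8784
Fair forward F* = (S − I)·e^(rT) = (436.31 − 9.8784)·e^0.089833 = 426.4316 × 1.093992 = 466.5128
Market A$464.36 < fair 466.5128: forward underpriced → reverse cash-and-carry (short the stock, invest proceeds at r, pay the dividends, go long the forward).
Profit at T = |F_mkt − F*| = |464.36 − 466.5128| = A$2.15 per share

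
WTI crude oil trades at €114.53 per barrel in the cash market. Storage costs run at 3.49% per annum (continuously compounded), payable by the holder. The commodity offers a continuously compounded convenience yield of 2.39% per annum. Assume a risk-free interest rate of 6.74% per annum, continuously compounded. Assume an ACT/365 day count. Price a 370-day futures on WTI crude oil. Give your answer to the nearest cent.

€124.00 per barrel

Net carry = r + u − y = 0.0674 + 0.0349 − 0.0239 = 0.0784
F = S·e^((r+u−y)T) = 114.53 · e^(0.0784 × 370/365) = 114.53 · e^0.079474
= 114.53 × 1.082717 = €124.00 per barrel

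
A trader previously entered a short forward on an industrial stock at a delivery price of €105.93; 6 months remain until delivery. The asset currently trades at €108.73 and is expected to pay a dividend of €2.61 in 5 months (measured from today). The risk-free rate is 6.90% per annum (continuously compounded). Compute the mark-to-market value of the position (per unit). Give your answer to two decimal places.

-€3.86

PV(remaining dividends) I = 2.61·e^(−0.0690·5/12) = 2.5360
Current forward F = (S − I)·e^(rT) = (108.73 − 2.5360)·e^(0.0690·6/12) = 106.1940 × 1.035102 = 109.9216
Value (long) = (F − K)·e^(−rT) = (109.9216 − 105.93) × 0.966088 = 3.8562
Short position value = −(long value) = -€3.86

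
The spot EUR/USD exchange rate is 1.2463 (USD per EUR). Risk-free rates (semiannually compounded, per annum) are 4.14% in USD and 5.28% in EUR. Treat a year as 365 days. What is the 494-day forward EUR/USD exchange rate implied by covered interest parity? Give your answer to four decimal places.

1.2277

By covered interest parity, F = S · (1+r_USD/2)^(2T) / (1+r_EUR/2)^(2T)
= 1.2463 × 1.057026 / 1.073081 = 1.2463 × 0.985038
F = 1.2277 USD per EUR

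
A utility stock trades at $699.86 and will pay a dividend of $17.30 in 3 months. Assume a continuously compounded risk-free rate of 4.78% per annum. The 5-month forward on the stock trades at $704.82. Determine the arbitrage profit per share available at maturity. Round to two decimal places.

PV(dividends) I = 17.30·e^(−0.0478·3/12) = 17.0945
Fair forward F* = (S − I)·e^(rT) = (699.86 − 17.0945)·e^0.019917 = 682.7655 × 1.020117 = 696.5007
Market $704.82 > fair 696.5007: forward overpriced → cash-and-carry (borrow at r, buy the stock and collect the dividends, short the forward).
Profit at T = |F_mkt − F*| = |704.82 − 696.5007| = $8.32 per share

$8.32 per share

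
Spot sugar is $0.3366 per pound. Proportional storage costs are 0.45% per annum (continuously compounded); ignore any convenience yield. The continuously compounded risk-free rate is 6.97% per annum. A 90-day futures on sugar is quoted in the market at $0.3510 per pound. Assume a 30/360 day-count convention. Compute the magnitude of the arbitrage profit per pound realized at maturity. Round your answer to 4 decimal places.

Fair futures: F* = S·e^(carry·T), with carry = (r + u) = 0.0697 + 0.0045 = 0.0742
F* = 0.3366 · e^(0.0742 × 90/360) = 0.3366 · e^0.018550 = 0.3366 × 1.018723 = $0.3429
Market $0.3510 > fair $0.3429: forward overpriced → cash-and-carry (buy spot, short the forward).
At maturity, profit = |F_mkt − F*| = |0.3510 − 0.3429| = $0.0081 per pound

$0.0081 per pound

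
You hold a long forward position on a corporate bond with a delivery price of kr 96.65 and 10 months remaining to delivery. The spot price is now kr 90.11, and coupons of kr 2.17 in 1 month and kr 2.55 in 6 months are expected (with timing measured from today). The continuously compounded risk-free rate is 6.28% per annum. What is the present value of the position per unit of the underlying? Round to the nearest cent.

PV(remaining coupons) I = 2.17·e^(−0.0628·1/12) + 2.55·e^(−0.0628·6/12) = 4.6298
Current forward F = (S − I)·e^(rT) = (90.11 − 4.6298)·e^(0.0628·10/12) = 85.4802 × 1.053727 = 90.0728
Value (long) = (F − K)·e^(−rT) = (90.0728 − 96.65) × 0.949012 = -6.2418
Value = -kr 6.24

-kr 6.24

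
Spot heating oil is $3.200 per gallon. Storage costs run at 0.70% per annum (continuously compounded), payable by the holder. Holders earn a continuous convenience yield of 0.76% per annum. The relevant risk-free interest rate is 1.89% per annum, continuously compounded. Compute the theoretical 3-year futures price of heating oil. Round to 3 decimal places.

$3.381 per gallon

Net carry = r + u − y = 0.0189 + 0.0070 − 0.0076 = 0.0183
F = S·e^((r+u−y)T) = 3.200 · e^(0.0183 × 3) = 3.200 · e^0.054900
= 3.200 × 1.056435 = $3.381 per gallon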